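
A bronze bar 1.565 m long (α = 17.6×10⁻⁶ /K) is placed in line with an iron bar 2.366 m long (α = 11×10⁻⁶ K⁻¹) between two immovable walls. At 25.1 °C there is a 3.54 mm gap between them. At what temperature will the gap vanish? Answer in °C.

T = 91.2 °C

α₁L₁ = 2.7544×10⁻⁵ m/K, α₂L₂ = 2.6026×10⁻⁵ m/K → total 5.357×10⁻⁵ m/K
ΔT = g/(α₁L₁+α₂L₂) = 3.54×10⁻³ / 5.357×10⁻⁵ = 66.082 K
T = 25.1 + 66.082 = 91.182 °C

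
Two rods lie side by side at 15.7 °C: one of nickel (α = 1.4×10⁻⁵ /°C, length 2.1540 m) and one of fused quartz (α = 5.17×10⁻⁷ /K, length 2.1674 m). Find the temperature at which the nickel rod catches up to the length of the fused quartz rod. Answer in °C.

T = 477.2 °C

L₁(1 + α₁ΔT) = L₂(1 + α₂ΔT) ⇒ ΔT = (L₂ − L₁)/(α₁L₁ − α₂L₂)
L₂ − L₁ = 2.1674 − 2.1540 = 1.34×10⁻² m
α₁L₁ − α₂L₂ = 1.4×10⁻⁵×2.1540 − 5.17×10⁻⁷×2.1674 = 2.90354542×10⁻⁵ m/K
ΔT = 1.34×10⁻² / 2.90354542×10⁻⁵ = 461.505 K
T = 15.7 + 461.505 = 477.205 °C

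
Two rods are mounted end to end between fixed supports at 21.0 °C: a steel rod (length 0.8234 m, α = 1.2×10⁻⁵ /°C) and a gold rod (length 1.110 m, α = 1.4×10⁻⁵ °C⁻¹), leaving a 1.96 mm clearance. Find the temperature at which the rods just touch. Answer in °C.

α₁L₁ = 9.8808×10⁻⁶ m/K, α₂L₂ = 1.554×10⁻⁵ m/K → total 2.54208×10⁻⁵ m/K
ΔT = g/(α₁L₁+α₂L₂) = 1.96×10⁻³ / 2.54208×10⁻⁵ = 77.102 K
T = 21.0 + 77.102 = 98.102 °C

T = 98.1 °C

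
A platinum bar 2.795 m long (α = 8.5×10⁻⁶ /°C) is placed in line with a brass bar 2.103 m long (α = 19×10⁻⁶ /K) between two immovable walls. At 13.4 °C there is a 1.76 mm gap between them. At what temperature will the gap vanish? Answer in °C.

α₁L₁ = 2.37575×10⁻⁵ m/K, α₂L₂ = 3.9957×10⁻⁵ m/K → total 6.37145×10⁻⁵ m/K
ΔT = g/(α₁L₁+α₂L₂) = 1.76×10⁻³ / 6.37145×10⁻⁵ = 27.623 K
T = 13.4 + 27.623 = 41.023 °C

T = 41.0 °C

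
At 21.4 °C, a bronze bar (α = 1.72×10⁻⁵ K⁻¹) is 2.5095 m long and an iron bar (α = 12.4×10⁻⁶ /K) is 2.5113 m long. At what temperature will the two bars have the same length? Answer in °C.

T = 171.1 °C

L₁(1 + α₁ΔT) = L₂(1 + α₂ΔT) ⇒ ΔT = (L₂ − L₁)/(α₁L₁ − α₂L₂)
L₂ − L₁ = 2.5113 − 2.5095 = 1.80×10⁻³ m
α₁L₁ − α₂L₂ = 1.72×10⁻⁵×2.5095 − 12.4×10⁻⁶×2.5113 = 1.202328×10⁻⁵ m/K
ΔT = 1.80×10⁻³ / 1.202328×10⁻⁵ = 149.710 K
T = 21.4 + 149.710 = 171.110 °C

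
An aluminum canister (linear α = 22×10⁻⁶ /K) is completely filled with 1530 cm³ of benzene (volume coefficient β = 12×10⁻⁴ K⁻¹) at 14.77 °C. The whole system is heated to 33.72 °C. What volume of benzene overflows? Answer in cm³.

32.9 cm³

The canister also expands: β_container ≈ 3α = 6.6×10⁻⁵ /K
Net overflow = V₀(β_liq − 3α_cont)ΔT
β − 3α = 1.20×10⁻³ − 6.6×10⁻⁵ = 1.134×10⁻³ /K; ΔT = 18.95 K
ΔV = 1530 × 1.134×10⁻³ × 18.95 = 32.9 cm³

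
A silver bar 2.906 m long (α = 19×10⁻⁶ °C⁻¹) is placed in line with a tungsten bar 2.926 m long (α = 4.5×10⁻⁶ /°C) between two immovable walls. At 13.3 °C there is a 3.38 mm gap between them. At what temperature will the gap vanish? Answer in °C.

α₁L₁ = 5.5214×10⁻⁵ m/K, α₂L₂ = 1.3167×10⁻⁵ m/K → total 6.8381×10⁻⁵ m/K
ΔT = g/(α₁L₁+α₂L₂) = 3.38×10⁻³ / 6.8381×10⁻⁵ = 49.429 K
T = 13.3 + 49.429 = 62.729 °C

T = 62.7 °C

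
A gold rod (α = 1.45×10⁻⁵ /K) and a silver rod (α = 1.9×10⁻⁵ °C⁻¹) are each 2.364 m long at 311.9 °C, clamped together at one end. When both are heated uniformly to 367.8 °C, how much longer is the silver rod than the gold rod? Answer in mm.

ΔT = 55.9 K
gold: ΔL = 1.45×10⁻⁵ × 2.364 m × 55.9 = 1.9161×10⁻³ m = 1.9161 mm
silver: ΔL = 1.9×10⁻⁵ × 2.364 m × 55.9 = 2.5108×10⁻³ m = 2.5108 mm
difference = 2.5108 − 1.9161 = 0.5947 mm

0.595 mm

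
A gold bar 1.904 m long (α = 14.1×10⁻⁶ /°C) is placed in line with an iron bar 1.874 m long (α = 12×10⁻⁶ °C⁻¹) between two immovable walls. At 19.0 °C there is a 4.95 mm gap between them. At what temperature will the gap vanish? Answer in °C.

T = 119 °C

Gap closes when ΔL₁ + ΔL₂ = 4.95 mm = 4.95×10⁻³ m
(α₁L₁ + α₂L₂)ΔT = g
α₁L₁ + α₂L₂ = 14.1×10⁻⁶×1.904 + 12×10⁻⁶×1.874 = 4.93344×10⁻⁵ m/K
ΔT = 4.95×10⁻³ / 4.93344×10⁻⁵ = 100.34 K
T = 19.0 + 100.34 = 119.34 °C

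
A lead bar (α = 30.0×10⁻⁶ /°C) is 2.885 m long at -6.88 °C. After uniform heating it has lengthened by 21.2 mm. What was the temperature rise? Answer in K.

ΔL = αL₀ΔT ⇒ ΔT = ΔL / (αL₀)
ΔT = 21.2×10⁻³ m / (30.0×10⁻⁶ × 2.885 m) = 244.95 K

ΔT = 245 K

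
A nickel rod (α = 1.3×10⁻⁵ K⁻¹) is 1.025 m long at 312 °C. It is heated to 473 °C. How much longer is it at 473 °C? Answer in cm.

|ΔT| = |473 − 312| = 161 K
ΔL = αL₀ΔT = (1.3×10⁻⁵)(1.025)(161) = 2.15×10⁻³ m

ΔL = 0.215 cm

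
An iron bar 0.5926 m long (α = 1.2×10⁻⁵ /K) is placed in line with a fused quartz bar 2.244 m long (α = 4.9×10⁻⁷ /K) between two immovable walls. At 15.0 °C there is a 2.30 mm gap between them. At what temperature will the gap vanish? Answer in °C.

α₁L₁ = 7.1112×10⁻⁶ m/K, α₂L₂ = 1.09956×10⁻⁶ m/K → total 8.21076×10⁻⁶ m/K
ΔT = g/(α₁L₁+α₂L₂) = 2.30×10⁻³ / 8.21076×10⁻⁶ = 280.12 K
T = 15.0 + 280.12 = 295.12 °C

T = 295 °C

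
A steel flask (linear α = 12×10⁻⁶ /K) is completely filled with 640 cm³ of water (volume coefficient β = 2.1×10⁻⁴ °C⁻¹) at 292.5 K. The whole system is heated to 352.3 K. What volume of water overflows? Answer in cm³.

The flask also expands: β_container ≈ 3α = 3.6×10⁻⁵ /K
Net overflow = V₀(β_liq − 3α_cont)ΔT
β − 3α = 2.10×10⁻⁴ − 3.6×10⁻⁵ = 1.74×10⁻⁴ /K; ΔT = 59.8 K
ΔV = 640 × 1.74×10⁻⁴ × 59.8 = 6.66 cm³

6.66 cm³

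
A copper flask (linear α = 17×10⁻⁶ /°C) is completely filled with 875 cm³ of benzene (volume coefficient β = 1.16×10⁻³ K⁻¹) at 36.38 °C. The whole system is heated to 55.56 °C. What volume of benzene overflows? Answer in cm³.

18.6 cm³

The flask also expands: β_container ≈ 3α = 5.1×10⁻⁵ /K
Net overflow = V₀(β_liq − 3α_cont)ΔT
β − 3α = 1.16×10⁻³ − 5.1×10⁻⁵ = 1.109×10⁻³ /K; ΔT = 19.18 K
ΔV = 875 × 1.109×10⁻³ × 19.18 = 18.6 cm³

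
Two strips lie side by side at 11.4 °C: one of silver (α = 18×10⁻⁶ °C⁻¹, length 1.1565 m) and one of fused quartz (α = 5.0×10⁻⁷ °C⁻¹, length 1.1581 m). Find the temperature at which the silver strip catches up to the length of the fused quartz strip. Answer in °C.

L₁(1 + α₁ΔT) = L₂(1 + α₂ΔT) ⇒ ΔT = (L₂ − L₁)/(α₁L₁ − α₂L₂)
L₂ − L₁ = 1.1581 − 1.1565 = 1.60×10⁻³ m
α₁L₁ − α₂L₂ = 18×10⁻⁶×1.1565 − 5.0×10⁻⁷×1.1581 = 2.023795×10⁻⁵ m/K
ΔT = 1.60×10⁻³ / 2.023795×10⁻⁵ = 79.0594 K
T = 11.4 + 79.0594 = 90.4594 °C

T = 90.46 °C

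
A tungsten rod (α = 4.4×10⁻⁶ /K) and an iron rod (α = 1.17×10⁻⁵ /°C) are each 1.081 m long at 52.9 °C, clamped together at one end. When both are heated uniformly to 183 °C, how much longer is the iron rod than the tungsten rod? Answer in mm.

1.03 mm

ΔT = 130.1 K
tungsten: ΔL = 4.4×10⁻⁶ × 1.081 m × 130.1 = 6.1881×10⁻⁴ m = 0.61881 mm
iron: ΔL = 1.17×10⁻⁵ × 1.081 m × 130.1 = 1.6455×10⁻³ m = 1.6455 mm
difference = 1.6455 − 0.61881 = 1.02669 mm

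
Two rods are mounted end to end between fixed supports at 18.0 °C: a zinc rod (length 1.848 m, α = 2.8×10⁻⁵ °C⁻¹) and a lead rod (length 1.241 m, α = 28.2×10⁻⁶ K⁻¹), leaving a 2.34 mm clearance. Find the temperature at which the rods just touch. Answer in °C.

T = 45.0 °C

α₁L₁ = 5.1744×10⁻⁵ m/K, α₂L₂ = 3.49962×10⁻⁵ m/K → total 8.67402×10⁻⁵ m/K
ΔT = g/(α₁L₁+α₂L₂) = 2.34×10⁻³ / 8.67402×10⁻⁵ = 26.977 K
T = 18.0 + 26.977 = 44.977 °C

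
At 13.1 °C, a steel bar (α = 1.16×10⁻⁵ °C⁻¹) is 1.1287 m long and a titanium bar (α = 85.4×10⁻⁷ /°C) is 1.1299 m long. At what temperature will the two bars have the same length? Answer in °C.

Equal length when α₁L₁ΔT − α₂L₂ΔT = L₂ − L₁ = 1.20×10⁻³ m
α₁L₁ = 1.309292×10⁻⁵, α₂L₂ = 9.649346×10⁻⁶ → Δ(αL) = 3.443574×10⁻⁶ m/K
ΔT = 1.20×10⁻³ / 3.443574×10⁻⁶ = 348.475 K, so T = 13.1 + 348.475 = 361.575 °C

T = 361.6 °C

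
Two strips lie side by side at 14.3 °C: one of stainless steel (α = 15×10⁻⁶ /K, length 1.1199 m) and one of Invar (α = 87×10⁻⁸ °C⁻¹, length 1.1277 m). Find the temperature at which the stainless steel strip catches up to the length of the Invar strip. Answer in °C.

L₁(1 + α₁ΔT) = L₂(1 + α₂ΔT) ⇒ ΔT = (L₂ − L₁)/(α₁L₁ − α₂L₂)
L₂ − L₁ = 1.1277 − 1.1199 = 7.80×10⁻³ m
α₁L₁ − α₂L₂ = 15×10⁻⁶×1.1199 − 87×10⁻⁸×1.1277 = 1.5817401×10⁻⁵ m/K
ΔT = 7.80×10⁻³ / 1.5817401×10⁻⁵ = 493.128 K
T = 14.3 + 493.128 = 507.428 °C

T = 507.4 °C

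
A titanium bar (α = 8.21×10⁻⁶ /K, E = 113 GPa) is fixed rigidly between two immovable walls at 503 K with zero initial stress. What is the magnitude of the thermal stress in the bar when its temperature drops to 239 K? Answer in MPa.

Fully constrained: the free strain ε = αΔT is blocked, so σ = Eε = EαΔT.
|ΔT| = 264 K
σ = 113×10⁹ × 8.21×10⁻⁶ × 264 = 2.45×10⁸ Pa

σ = 245 MPa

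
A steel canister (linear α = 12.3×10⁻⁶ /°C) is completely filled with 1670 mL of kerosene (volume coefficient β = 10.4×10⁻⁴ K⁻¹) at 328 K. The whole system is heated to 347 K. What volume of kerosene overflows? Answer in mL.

31.8 mL

The canister also expands: β_container ≈ 3α = 3.69×10⁻⁵ /K
Net overflow = V₀(β_liq − 3α_cont)ΔT
β − 3α = 1.04×10⁻³ − 3.69×10⁻⁵ = 1.0031×10⁻³ /K; ΔT = 19 K
ΔV = 1670 × 1.0031×10⁻³ × 19 = 31.8 mL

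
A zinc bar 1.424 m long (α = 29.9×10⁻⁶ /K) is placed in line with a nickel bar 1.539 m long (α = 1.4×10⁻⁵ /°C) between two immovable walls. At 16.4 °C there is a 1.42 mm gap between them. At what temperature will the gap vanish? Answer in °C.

Gap closes when ΔL₁ + ΔL₂ = 1.42 mm = 1.42×10⁻³ m
(α₁L₁ + α₂L₂)ΔT = g
α₁L₁ + α₂L₂ = 29.9×10⁻⁶×1.424 + 1.4×10⁻⁵×1.539 = 6.41236×10⁻⁵ m/K
ΔT = 1.42×10⁻³ / 6.41236×10⁻⁵ = 22.145 K
T = 16.4 + 22.145 = 38.545 °C

T = 38.5 °C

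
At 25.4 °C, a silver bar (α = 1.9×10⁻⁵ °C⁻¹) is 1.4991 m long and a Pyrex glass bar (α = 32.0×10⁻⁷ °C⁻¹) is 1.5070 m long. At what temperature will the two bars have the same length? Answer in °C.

T = 359.3 °C

L₁(1 + α₁ΔT) = L₂(1 + α₂ΔT) ⇒ ΔT = (L₂ − L₁)/(α₁L₁ − α₂L₂)
L₂ − L₁ = 1.5070 − 1.4991 = 7.90×10⁻³ m
α₁L₁ − α₂L₂ = 1.9×10⁻⁵×1.4991 − 32.0×10⁻⁷×1.5070 = 2.36605×10⁻⁵ m/K
ΔT = 7.90×10⁻³ / 2.36605×10⁻⁵ = 333.890 K
T = 25.4 + 333.890 = 359.290 °C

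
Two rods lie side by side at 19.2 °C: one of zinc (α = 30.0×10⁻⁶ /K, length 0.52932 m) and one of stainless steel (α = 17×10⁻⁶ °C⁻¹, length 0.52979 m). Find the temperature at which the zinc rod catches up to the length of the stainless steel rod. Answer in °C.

T = 87.58 °C

Equal length when α₁L₁ΔT − α₂L₂ΔT = L₂ − L₁ = 4.70×10⁻⁴ m
α₁L₁ = 1.58796×10⁻⁵, α₂L₂ = 9.00643×10⁻⁶ → Δ(αL) = 6.87317×10⁻⁶ m/K
ΔT = 4.70×10⁻⁴ / 6.87317×10⁻⁶ = 68.3818 K, so T = 19.2 + 68.3818 = 87.5818 °C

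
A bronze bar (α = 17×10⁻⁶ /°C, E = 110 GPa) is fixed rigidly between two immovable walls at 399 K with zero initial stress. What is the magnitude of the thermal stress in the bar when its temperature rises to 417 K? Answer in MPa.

σ = 33.7 MPa

Fully constrained: the free strain ε = αΔT is blocked, so σ = Eε = EαΔT.
|ΔT| = 18 K
σ = 110×10⁹ × 17×10⁻⁶ × 18 = 3.37×10⁷ Pa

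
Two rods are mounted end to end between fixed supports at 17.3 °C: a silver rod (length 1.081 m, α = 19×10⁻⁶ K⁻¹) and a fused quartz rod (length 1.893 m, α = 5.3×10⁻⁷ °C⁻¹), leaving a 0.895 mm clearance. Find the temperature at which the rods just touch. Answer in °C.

Gap closes when ΔL₁ + ΔL₂ = 0.895 mm = 8.95×10⁻⁴ m
(α₁L₁ + α₂L₂)ΔT = g
α₁L₁ + α₂L₂ = 19×10⁻⁶×1.081 + 5.3×10⁻⁷×1.893 = 2.154229×10⁻⁵ m/K
ΔT = 8.95×10⁻⁴ / 2.154229×10⁻⁵ = 41.546 K
T = 17.3 + 41.546 = 58.846 °C

T = 58.8 °C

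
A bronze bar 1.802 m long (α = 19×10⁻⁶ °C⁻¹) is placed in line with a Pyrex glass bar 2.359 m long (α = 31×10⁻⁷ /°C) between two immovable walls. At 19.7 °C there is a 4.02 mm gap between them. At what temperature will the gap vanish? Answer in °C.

T = 116 °C

Gap closes when ΔL₁ + ΔL₂ = 4.02 mm = 4.02×10⁻³ m
(α₁L₁ + α₂L₂)ΔT = g
α₁L₁ + α₂L₂ = 19×10⁻⁶×1.802 + 31×10⁻⁷×2.359 = 4.15509×10⁻⁵ m/K
ΔT = 4.02×10⁻³ / 4.15509×10⁻⁵ = 96.75 K
T = 19.7 + 96.75 = 116.45 °C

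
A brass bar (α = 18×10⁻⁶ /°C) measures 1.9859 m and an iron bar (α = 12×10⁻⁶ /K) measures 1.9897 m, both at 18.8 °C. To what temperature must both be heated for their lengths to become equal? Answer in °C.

Equal length when α₁L₁ΔT − α₂L₂ΔT = L₂ − L₁ = 3.80×10⁻³ m
α₁L₁ = 3.57462×10⁻⁵, α₂L₂ = 2.38764×10⁻⁵ → Δ(αL) = 1.18698×10⁻⁵ m/K
ΔT = 3.80×10⁻³ / 1.18698×10⁻⁵ = 320.140 K, so T = 18.8 + 320.140 = 338.940 °C

T = 338.9 °C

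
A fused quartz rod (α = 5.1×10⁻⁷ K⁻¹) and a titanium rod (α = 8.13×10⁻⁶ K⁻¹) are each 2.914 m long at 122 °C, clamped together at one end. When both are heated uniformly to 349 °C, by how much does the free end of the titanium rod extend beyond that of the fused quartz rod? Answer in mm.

ΔT = 227 K
fused quartz: ΔL = 5.1×10⁻⁷ × 2.914 m × 227 = 3.3735×10⁻⁴ m = 0.33735 mm
titanium: ΔL = 8.13×10⁻⁶ × 2.914 m × 227 = 5.3778×10⁻³ m = 5.3778 mm
difference = 5.3778 − 0.33735 = 5.04045 mm

5.04 mm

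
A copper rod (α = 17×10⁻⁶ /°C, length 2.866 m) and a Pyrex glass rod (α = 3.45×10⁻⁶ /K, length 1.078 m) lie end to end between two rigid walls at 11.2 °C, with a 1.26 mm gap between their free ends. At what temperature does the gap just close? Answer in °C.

α₁L₁ = 4.8722×10⁻⁵ m/K, α₂L₂ = 3.7191×10⁻⁶ m/K → total 5.24411×10⁻⁵ m/K
ΔT = g/(α₁L₁+α₂L₂) = 1.26×10⁻³ / 5.24411×10⁻⁵ = 24.027 K
T = 11.2 + 24.027 = 35.227 °C

T = 35.2 °C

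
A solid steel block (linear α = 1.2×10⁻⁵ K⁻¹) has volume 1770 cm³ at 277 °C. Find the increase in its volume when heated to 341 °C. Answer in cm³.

ΔV = 4.08 cm³

Isotropic solid: β ≈ 3α = 3.6×10⁻⁵ /K; ΔT = 64 K
ΔV = 3αV₀ΔT = 3(1.2×10⁻⁵)(1770)(64) = 4.08 cm³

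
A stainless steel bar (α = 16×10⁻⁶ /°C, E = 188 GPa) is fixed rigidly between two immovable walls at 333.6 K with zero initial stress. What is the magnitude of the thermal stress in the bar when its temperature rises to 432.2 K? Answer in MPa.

Fully constrained: the free strain ε = αΔT is blocked, so σ = Eε = EαΔT.
|ΔT| = 98.6 K
σ = 188×10⁹ × 16×10⁻⁶ × 98.6 = 2.97×10⁸ Pa

σ = 297 MPa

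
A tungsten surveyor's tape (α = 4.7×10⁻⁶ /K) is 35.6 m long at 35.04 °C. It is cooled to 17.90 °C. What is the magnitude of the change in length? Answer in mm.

ΔL = 2.87 mm

|ΔT| = |17.90 − 35.04| = 17.14 K
ΔL = αL₀ΔT = (4.7×10⁻⁶)(35.6)(17.14) = 2.87×10⁻³ m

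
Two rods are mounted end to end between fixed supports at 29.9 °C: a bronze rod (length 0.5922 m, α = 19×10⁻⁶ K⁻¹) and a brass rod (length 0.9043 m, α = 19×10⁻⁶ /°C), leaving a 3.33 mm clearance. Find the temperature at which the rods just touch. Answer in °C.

T = 147 °C

Gap closes when ΔL₁ + ΔL₂ = 3.33 mm = 3.33×10⁻³ m
(α₁L₁ + α₂L₂)ΔT = g
α₁L₁ + α₂L₂ = 19×10⁻⁶×0.5922 + 19×10⁻⁶×0.9043 = 2.84335×10⁻⁵ m/K
ΔT = 3.33×10⁻³ / 2.84335×10⁻⁵ = 117.12 K
T = 29.9 + 117.12 = 147.02 °C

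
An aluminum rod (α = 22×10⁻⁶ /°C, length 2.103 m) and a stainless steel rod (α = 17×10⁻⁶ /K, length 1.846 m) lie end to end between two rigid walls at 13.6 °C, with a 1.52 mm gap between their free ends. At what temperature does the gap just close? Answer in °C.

Gap closes when ΔL₁ + ΔL₂ = 1.52 mm = 1.52×10⁻³ m
(α₁L₁ + α₂L₂)ΔT = g
α₁L₁ + α₂L₂ = 22×10⁻⁶×2.103 + 17×10⁻⁶×1.846 = 7.7648×10⁻⁵ m/K
ΔT = 1.52×10⁻³ / 7.7648×10⁻⁵ = 19.576 K
T = 13.6 + 19.576 = 33.176 °C

T = 33.2 °C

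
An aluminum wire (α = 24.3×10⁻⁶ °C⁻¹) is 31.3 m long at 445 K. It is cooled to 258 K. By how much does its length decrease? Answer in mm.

|ΔT| = |258 − 445| = 187 K
ΔL = αL₀ΔT = (24.3×10⁻⁶)(31.3)(187) = 1.42×10⁻¹ m

ΔL = 142 mm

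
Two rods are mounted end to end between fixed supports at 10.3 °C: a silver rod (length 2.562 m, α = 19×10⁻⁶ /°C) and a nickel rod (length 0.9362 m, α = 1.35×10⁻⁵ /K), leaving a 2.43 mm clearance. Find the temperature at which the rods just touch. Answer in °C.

T = 49.9 °C

α₁L₁ = 4.8678×10⁻⁵ m/K, α₂L₂ = 1.26387×10⁻⁵ m/K → total 6.13167×10⁻⁵ m/K
ΔT = g/(α₁L₁+α₂L₂) = 2.43×10⁻³ / 6.13167×10⁻⁵ = 39.630 K
T = 10.3 + 39.630 = 49.930 °C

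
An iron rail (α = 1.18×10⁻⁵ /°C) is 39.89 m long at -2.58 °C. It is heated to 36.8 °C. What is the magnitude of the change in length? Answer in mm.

ΔL = 18.5 mm

|ΔT| = |36.8 − (-2.58)| = 39.38 K
ΔL = αL₀ΔT = (1.18×10⁻⁵)(39.89)(39.38) = 1.85×10⁻² m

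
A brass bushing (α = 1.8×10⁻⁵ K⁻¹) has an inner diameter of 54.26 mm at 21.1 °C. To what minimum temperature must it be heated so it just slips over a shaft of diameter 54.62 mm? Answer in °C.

T = 390 °C

Required Δd = 54.62 − 54.26 = 0.36 mm
Δd = αd₀ΔT ⇒ ΔT = Δd/(αd₀) = 0.36 / (1.8×10⁻⁵ × 54.26) = 368.60 K
T_min = 21.1 + 368.60 = 389.70 °C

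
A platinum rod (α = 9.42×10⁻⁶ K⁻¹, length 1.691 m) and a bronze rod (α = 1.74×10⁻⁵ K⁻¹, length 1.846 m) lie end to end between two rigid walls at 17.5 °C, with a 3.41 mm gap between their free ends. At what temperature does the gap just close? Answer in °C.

Gap closes when ΔL₁ + ΔL₂ = 3.41 mm = 3.41×10⁻³ m
(α₁L₁ + α₂L₂)ΔT = g
α₁L₁ + α₂L₂ = 9.42×10⁻⁶×1.691 + 1.74×10⁻⁵×1.846 = 4.804962×10⁻⁵ m/K
ΔT = 3.41×10⁻³ / 4.804962×10⁻⁵ = 70.968 K
T = 17.5 + 70.968 = 88.468 °C

T = 88.5 °C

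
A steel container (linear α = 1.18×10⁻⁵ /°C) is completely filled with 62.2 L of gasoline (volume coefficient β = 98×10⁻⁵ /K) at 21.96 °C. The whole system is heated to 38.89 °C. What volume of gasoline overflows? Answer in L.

The container also expands: β_container ≈ 3α = 3.54×10⁻⁵ /K
Net overflow = V₀(β_liq − 3α_cont)ΔT
β − 3α = 9.80×10⁻⁴ − 3.54×10⁻⁵ = 9.446×10⁻⁴ /K; ΔT = 16.93 K
ΔV = 62.2 × 9.446×10⁻⁴ × 16.93 = 0.995 L

0.995 L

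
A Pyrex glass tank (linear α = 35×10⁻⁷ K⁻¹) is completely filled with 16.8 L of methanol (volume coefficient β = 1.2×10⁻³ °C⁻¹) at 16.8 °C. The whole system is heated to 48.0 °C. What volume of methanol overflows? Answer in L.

The tank also expands: β_container ≈ 3α = 1.05×10⁻⁵ /K
Net overflow = V₀(β_liq − 3α_cont)ΔT
β − 3α = 1.20×10⁻³ − 1.05×10⁻⁵ = 1.1895×10⁻³ /K; ΔT = 31.2 K
ΔV = 16.8 × 1.1895×10⁻³ × 31.2 = 0.623 L

0.623 L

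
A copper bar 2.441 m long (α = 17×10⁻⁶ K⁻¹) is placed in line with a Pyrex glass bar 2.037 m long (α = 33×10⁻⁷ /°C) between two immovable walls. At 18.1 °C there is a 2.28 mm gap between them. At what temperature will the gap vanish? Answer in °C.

α₁L₁ = 4.1497×10⁻⁵ m/K, α₂L₂ = 6.7221×10⁻⁶ m/K → total 4.82191×10⁻⁵ m/K
ΔT = g/(α₁L₁+α₂L₂) = 2.28×10⁻³ / 4.82191×10⁻⁵ = 47.284 K
T = 18.1 + 47.284 = 65.384 °C

T = 65.4 °C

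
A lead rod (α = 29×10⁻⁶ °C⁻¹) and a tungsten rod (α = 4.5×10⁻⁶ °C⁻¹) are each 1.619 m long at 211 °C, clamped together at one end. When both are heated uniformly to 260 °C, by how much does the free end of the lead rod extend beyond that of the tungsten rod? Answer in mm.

1.94 mm

ΔT = 49 K
lead: ΔL = 29×10⁻⁶ × 1.619 m × 49 = 2.3006×10⁻³ m = 2.3006 mm
tungsten: ΔL = 4.5×10⁻⁶ × 1.619 m × 49 = 3.5699×10⁻⁴ m = 0.35699 mm
difference = 2.3006 − 0.35699 = 1.94361 mm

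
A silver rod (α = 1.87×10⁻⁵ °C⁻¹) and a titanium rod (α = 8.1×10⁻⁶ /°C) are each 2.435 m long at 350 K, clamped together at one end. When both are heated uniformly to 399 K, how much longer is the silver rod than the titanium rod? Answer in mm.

1.26 mm

ΔT = 49 K
silver: ΔL = 1.87×10⁻⁵ × 2.435 m × 49 = 2.2312×10⁻³ m = 2.2312 mm
titanium: ΔL = 8.1×10⁻⁶ × 2.435 m × 49 = 9.6645×10⁻⁴ m = 0.96645 mm
difference = 2.2312 − 0.96645 = 1.26475 mm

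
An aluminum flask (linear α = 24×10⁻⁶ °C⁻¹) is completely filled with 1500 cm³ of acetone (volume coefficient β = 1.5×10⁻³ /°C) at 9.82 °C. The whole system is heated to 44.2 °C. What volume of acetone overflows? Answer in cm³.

73.6 cm³

The flask also expands: β_container ≈ 3α = 7.2×10⁻⁵ /K
Net overflow = V₀(β_liq − 3α_cont)ΔT
β − 3α = 1.50×10⁻³ − 7.2×10⁻⁵ = 1.428×10⁻³ /K; ΔT = 34.38 K
ΔV = 1500 × 1.428×10⁻³ × 34.38 = 73.6 cm³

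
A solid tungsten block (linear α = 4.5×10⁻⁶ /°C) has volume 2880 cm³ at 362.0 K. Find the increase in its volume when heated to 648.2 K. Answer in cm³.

Isotropic solid: β ≈ 3α = 1.3×10⁻⁵ /K; ΔT = 286.2 K
ΔV = 3αV₀ΔT = 3(4.5×10⁻⁶)(2880)(286.2) = 11.1 cm³

ΔV = 11.1 cm³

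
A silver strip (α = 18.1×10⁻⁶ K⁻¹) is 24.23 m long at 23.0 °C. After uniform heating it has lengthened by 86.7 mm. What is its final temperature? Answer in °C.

ΔL = αL₀ΔT ⇒ ΔT = ΔL / (αL₀)
ΔT = 86.7×10⁻³ m / (18.1×10⁻⁶ × 24.23 m) = 197.69 K
T = 23.0 + 197.69 = 220.69 °C

T = 221 °C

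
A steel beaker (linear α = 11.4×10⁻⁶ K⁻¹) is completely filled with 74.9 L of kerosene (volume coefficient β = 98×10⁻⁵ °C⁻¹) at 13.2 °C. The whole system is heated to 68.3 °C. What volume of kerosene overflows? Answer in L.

3.90 L

The beaker also expands: β_container ≈ 3α = 3.42×10⁻⁵ /K
Net overflow = V₀(β_liq − 3α_cont)ΔT
β − 3α = 9.80×10⁻⁴ − 3.42×10⁻⁵ = 9.458×10⁻⁴ /K; ΔT = 55.1 K
ΔV = 74.9 × 9.458×10⁻⁴ × 55.1 = 3.90 L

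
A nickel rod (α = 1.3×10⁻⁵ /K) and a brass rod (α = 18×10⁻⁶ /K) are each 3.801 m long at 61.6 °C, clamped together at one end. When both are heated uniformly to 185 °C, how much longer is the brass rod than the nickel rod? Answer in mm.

2.35 mm

ΔT = 123.4 K
nickel: ΔL = 1.3×10⁻⁵ × 3.801 m × 123.4 = 6.0976×10⁻³ m = 6.0976 mm
brass: ΔL = 18×10⁻⁶ × 3.801 m × 123.4 = 8.4428×10⁻³ m = 8.4428 mm
difference = 8.4428 − 6.0976 = 2.3452 mm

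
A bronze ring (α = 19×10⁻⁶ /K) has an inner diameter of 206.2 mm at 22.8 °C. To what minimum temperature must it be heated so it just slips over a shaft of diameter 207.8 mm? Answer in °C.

Required Δd = 207.8 − 206.2 = 1.6 mm
Δd = αd₀ΔT ⇒ ΔT = Δd/(αd₀) = 1.6 / (19×10⁻⁶ × 206.2) = 408.39 K
T_min = 22.8 + 408.39 = 431.19 °C

T = 431 °C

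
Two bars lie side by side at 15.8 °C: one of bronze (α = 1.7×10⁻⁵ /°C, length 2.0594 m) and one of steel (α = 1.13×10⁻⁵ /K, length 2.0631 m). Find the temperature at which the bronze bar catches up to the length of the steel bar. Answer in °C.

Equal length when α₁L₁ΔT − α₂L₂ΔT = L₂ − L₁ = 3.70×10⁻³ m
α₁L₁ = 3.50098×10⁻⁵, α₂L₂ = 2.331303×10⁻⁵ → Δ(αL) = 1.169677×10⁻⁵ m/K
ΔT = 3.70×10⁻³ / 1.169677×10⁻⁵ = 316.327 K, so T = 15.8 + 316.327 = 332.127 °C

T = 332.1 °C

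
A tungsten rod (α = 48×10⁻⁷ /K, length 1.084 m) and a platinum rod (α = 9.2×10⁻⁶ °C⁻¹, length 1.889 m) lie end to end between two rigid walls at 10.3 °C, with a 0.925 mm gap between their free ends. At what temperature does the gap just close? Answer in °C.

Gap closes when ΔL₁ + ΔL₂ = 0.925 mm = 9.25×10⁻⁴ m
(α₁L₁ + α₂L₂)ΔT = g
α₁L₁ + α₂L₂ = 48×10⁻⁷×1.084 + 9.2×10⁻⁶×1.889 = 2.2582×10⁻⁵ m/K
ΔT = 9.25×10⁻⁴ / 2.2582×10⁻⁵ = 40.962 K
T = 10.3 + 40.962 = 51.262 °C

T = 51.3 °C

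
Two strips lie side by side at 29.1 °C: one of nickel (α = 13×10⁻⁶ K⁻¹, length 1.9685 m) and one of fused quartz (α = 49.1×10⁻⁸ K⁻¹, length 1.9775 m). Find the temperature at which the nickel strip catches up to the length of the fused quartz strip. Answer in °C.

Equal length when α₁L₁ΔT − α₂L₂ΔT = L₂ − L₁ = 9.00×10⁻³ m
α₁L₁ = 2.55905×10⁻⁵, α₂L₂ = 9.709525×10⁻⁷ → Δ(αL) = 2.46195475×10⁻⁵ m/K
ΔT = 9.00×10⁻³ / 2.46195475×10⁻⁵ = 365.563 K, so T = 29.1 + 365.563 = 394.663 °C

T = 394.7 °C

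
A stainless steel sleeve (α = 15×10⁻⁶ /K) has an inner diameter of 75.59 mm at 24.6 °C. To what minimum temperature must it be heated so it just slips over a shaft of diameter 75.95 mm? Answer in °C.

Required Δd = 75.95 − 75.59 = 0.36 mm
Δd = αd₀ΔT ⇒ ΔT = Δd/(αd₀) = 0.36 / (15×10⁻⁶ × 75.59) = 317.50 K
T_min = 24.6 + 317.50 = 342.10 °C

T = 342 °C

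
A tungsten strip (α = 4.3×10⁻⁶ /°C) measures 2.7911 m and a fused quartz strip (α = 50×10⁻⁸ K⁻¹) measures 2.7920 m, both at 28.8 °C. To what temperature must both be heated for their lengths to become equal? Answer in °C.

T = 113.7 °C

Equal length when α₁L₁ΔT − α₂L₂ΔT = L₂ − L₁ = 9.00×10⁻⁴ m
α₁L₁ = 1.200173×10⁻⁵, α₂L₂ = 1.396×10⁻⁶ → Δ(αL) = 1.060573×10⁻⁵ m/K
ΔT = 9.00×10⁻⁴ / 1.060573×10⁻⁵ = 84.860 K, so T = 28.8 + 84.860 = 113.660 °C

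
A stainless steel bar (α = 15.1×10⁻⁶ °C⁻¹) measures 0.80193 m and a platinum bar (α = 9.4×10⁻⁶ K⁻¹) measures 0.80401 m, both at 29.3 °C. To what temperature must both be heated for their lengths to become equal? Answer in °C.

T = 486.3 °C

Equal length when α₁L₁ΔT − α₂L₂ΔT = L₂ − L₁ = 2.08×10⁻³ m
α₁L₁ = 1.2109143×10⁻⁵, α₂L₂ = 7.557694×10⁻⁶ → Δ(αL) = 4.551449×10⁻⁶ m/K
ΔT = 2.08×10⁻³ / 4.551449×10⁻⁶ = 456.997 K, so T = 29.3 + 456.997 = 486.297 °C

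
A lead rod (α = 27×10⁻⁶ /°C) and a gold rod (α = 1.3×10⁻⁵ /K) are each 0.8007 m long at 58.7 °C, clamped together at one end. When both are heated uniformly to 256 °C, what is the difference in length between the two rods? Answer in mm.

ΔT = 197.3 K
lead: ΔL = 27×10⁻⁶ × 0.8007 m × 197.3 = 4.2654×10⁻³ m = 4.2654 mm
gold: ΔL = 1.3×10⁻⁵ × 0.8007 m × 197.3 = 2.0537×10⁻³ m = 2.0537 mm
difference = 4.2654 − 2.0537 = 2.2117 mm

2.21 mm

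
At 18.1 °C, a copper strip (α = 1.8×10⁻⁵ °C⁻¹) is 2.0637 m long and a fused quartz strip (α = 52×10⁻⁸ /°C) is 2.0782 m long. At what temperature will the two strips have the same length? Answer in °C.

T = 420.1 °C

L₁(1 + α₁ΔT) = L₂(1 + α₂ΔT) ⇒ ΔT = (L₂ − L₁)/(α₁L₁ − α₂L₂)
L₂ − L₁ = 2.0782 − 2.0637 = 1.45×10⁻² m
α₁L₁ − α₂L₂ = 1.8×10⁻⁵×2.0637 − 52×10⁻⁸×2.0782 = 3.6065936×10⁻⁵ m/K
ΔT = 1.45×10⁻² / 3.6065936×10⁻⁵ = 402.041 K
T = 18.1 + 402.041 = 420.141 °C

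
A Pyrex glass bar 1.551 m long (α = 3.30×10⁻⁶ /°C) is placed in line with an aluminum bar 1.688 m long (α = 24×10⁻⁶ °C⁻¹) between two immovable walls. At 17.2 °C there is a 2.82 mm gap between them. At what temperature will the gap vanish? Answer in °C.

T = 79.0 °C

Gap closes when ΔL₁ + ΔL₂ = 2.82 mm = 2.82×10⁻³ m
(α₁L₁ + α₂L₂)ΔT = g
α₁L₁ + α₂L₂ = 3.30×10⁻⁶×1.551 + 24×10⁻⁶×1.688 = 4.56303×10⁻⁵ m/K
ΔT = 2.82×10⁻³ / 4.56303×10⁻⁵ = 61.801 K
T = 17.2 + 61.801 = 79.001 °C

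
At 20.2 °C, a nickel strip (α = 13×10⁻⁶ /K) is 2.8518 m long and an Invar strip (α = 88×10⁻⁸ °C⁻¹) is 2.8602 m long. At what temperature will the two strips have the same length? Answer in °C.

Equal length when α₁L₁ΔT − α₂L₂ΔT = L₂ − L₁ = 8.40×10⁻³ m
α₁L₁ = 3.70734×10⁻⁵, α₂L₂ = 2.516976×10⁻⁶ → Δ(αL) = 3.4556424×10⁻⁵ m/K
ΔT = 8.40×10⁻³ / 3.4556424×10⁻⁵ = 243.081 K, so T = 20.2 + 243.081 = 263.281 °C

T = 263.3 °C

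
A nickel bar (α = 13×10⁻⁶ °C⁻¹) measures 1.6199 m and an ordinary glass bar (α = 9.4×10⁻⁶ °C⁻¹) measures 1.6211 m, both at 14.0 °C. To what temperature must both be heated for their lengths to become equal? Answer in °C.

Equal length when α₁L₁ΔT − α₂L₂ΔT = L₂ − L₁ = 1.20×10⁻³ m
α₁L₁ = 2.10587×10⁻⁵, α₂L₂ = 1.523834×10⁻⁵ → Δ(αL) = 5.82036×10⁻⁶ m/K
ΔT = 1.20×10⁻³ / 5.82036×10⁻⁶ = 206.173 K, so T = 14.0 + 206.173 = 220.173 °C

T = 220.2 °C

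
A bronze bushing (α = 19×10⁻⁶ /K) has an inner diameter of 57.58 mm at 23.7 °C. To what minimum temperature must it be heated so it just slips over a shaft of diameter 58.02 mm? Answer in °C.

Required Δd = 58.02 − 57.58 = 0.44 mm
Δd = αd₀ΔT ⇒ ΔT = Δd/(αd₀) = 0.44 / (19×10⁻⁶ × 57.58) = 402.19 K
T_min = 23.7 + 402.19 = 425.89 °C

T = 426 °C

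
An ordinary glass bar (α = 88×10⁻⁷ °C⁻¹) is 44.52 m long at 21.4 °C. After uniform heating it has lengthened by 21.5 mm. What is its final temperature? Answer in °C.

ΔL = αL₀ΔT ⇒ ΔT = ΔL / (αL₀)
ΔT = 21.5×10⁻³ m / (88×10⁻⁷ × 44.52 m) = 54.878 K
T = 21.4 + 54.878 = 76.278 °C

T = 76.3 °C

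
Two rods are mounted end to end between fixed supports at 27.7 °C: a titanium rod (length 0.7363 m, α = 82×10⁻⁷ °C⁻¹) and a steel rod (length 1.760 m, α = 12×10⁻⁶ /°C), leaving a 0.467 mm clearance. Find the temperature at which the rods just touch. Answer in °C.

T = 44.9 °C

Gap closes when ΔL₁ + ΔL₂ = 0.467 mm = 4.67×10⁻⁴ m
(α₁L₁ + α₂L₂)ΔT = g
α₁L₁ + α₂L₂ = 82×10⁻⁷×0.7363 + 12×10⁻⁶×1.760 = 2.715766×10⁻⁵ m/K
ΔT = 4.67×10⁻⁴ / 2.715766×10⁻⁵ = 17.196 K
T = 27.7 + 17.196 = 44.896 °C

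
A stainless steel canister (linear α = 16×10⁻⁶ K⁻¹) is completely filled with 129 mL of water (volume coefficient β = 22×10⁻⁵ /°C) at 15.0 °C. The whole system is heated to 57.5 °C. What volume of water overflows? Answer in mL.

0.943 mL

The canister also expands: β_container ≈ 3α = 4.8×10⁻⁵ /K
Net overflow = V₀(β_liq − 3α_cont)ΔT
β − 3α = 2.20×10⁻⁴ − 4.8×10⁻⁵ = 1.72×10⁻⁴ /K; ΔT = 42.5 K
ΔV = 129 × 1.72×10⁻⁴ × 42.5 = 0.943 mL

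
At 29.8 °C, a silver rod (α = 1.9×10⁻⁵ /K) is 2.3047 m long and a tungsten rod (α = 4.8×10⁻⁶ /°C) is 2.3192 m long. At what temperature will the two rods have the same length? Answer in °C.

T = 473.8 °C

Equal length when α₁L₁ΔT − α₂L₂ΔT = L₂ − L₁ = 1.45×10⁻² m
α₁L₁ = 4.37893×10⁻⁵, α₂L₂ = 1.113216×10⁻⁵ → Δ(αL) = 3.265714×10⁻⁵ m/K
ΔT = 1.45×10⁻² / 3.265714×10⁻⁵ = 444.007 K, so T = 29.8 + 444.007 = 473.807 °C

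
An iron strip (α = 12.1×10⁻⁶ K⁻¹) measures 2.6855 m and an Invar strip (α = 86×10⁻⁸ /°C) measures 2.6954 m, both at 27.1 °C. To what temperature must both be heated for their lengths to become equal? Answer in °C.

T = 355.2 °C

L₁(1 + α₁ΔT) = L₂(1 + α₂ΔT) ⇒ ΔT = (L₂ − L₁)/(α₁L₁ − α₂L₂)
L₂ − L₁ = 2.6954 − 2.6855 = 9.90×10⁻³ m
α₁L₁ − α₂L₂ = 12.1×10⁻⁶×2.6855 − 86×10⁻⁸×2.6954 = 3.0176506×10⁻⁵ m/K
ΔT = 9.90×10⁻³ / 3.0176506×10⁻⁵ = 328.070 K
T = 27.1 + 328.070 = 355.170 °C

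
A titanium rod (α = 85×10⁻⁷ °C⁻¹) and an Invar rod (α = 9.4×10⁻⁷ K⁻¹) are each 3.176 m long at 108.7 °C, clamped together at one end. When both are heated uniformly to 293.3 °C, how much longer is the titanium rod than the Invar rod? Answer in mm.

ΔT = 184.6 K
titanium: ΔL = 85×10⁻⁷ × 3.176 m × 184.6 = 4.9835×10⁻³ m = 4.9835 mm
Invar: ΔL = 9.4×10⁻⁷ × 3.176 m × 184.6 = 5.5111×10⁻⁴ m = 0.55111 mm
difference = 4.9835 − 0.55111 = 4.43239 mm

4.43 mm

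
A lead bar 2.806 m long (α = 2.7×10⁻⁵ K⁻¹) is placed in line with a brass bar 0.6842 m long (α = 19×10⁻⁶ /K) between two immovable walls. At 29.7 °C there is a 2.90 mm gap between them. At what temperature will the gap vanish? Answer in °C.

T = 62.4 °C

α₁L₁ = 7.5762×10⁻⁵ m/K, α₂L₂ = 1.29998×10⁻⁵ m/K → total 8.87618×10⁻⁵ m/K
ΔT = g/(α₁L₁+α₂L₂) = 2.90×10⁻³ / 8.87618×10⁻⁵ = 32.672 K
T = 29.7 + 32.672 = 62.372 °C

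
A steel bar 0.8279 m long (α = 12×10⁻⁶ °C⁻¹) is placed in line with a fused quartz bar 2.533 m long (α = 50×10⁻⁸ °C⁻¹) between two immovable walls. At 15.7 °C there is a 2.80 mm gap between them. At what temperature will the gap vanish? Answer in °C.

T = 266 °C

α₁L₁ = 9.9348×10⁻⁶ m/K, α₂L₂ = 1.2665×10⁻⁶ m/K → total 1.12013×10⁻⁵ m/K
ΔT = g/(α₁L₁+α₂L₂) = 2.80×10⁻³ / 1.12013×10⁻⁵ = 249.97 K
T = 15.7 + 249.97 = 265.67 °C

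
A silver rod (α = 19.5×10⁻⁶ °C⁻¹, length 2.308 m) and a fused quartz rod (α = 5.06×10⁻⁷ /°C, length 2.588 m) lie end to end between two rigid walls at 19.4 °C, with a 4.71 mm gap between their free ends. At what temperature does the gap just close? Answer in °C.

α₁L₁ = 4.5006×10⁻⁵ m/K, α₂L₂ = 1.309528×10⁻⁶ m/K → total 4.6315528×10⁻⁵ m/K
ΔT = g/(α₁L₁+α₂L₂) = 4.71×10⁻³ / 4.6315528×10⁻⁵ = 101.69 K
T = 19.4 + 101.69 = 121.09 °C

T = 121 °C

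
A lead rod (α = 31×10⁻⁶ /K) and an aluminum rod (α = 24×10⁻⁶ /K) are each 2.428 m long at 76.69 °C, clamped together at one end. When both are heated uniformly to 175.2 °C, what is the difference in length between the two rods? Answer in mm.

ΔT = 98.51 K
lead: ΔL = 31×10⁻⁶ × 2.428 m × 98.51 = 7.4147×10⁻³ m = 7.4147 mm
aluminum: ΔL = 24×10⁻⁶ × 2.428 m × 98.51 = 5.7404×10⁻³ m = 5.7404 mm
difference = 7.4147 − 5.7404 = 1.6743 mm

1.67 mm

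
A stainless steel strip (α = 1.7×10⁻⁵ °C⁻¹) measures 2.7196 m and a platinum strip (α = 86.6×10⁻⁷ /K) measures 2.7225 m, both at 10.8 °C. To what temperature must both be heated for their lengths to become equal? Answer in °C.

T = 138.8 °C

Equal length when α₁L₁ΔT − α₂L₂ΔT = L₂ − L₁ = 2.90×10⁻³ m
α₁L₁ = 4.62332×10⁻⁵, α₂L₂ = 2.357685×10⁻⁵ → Δ(αL) = 2.265635×10⁻⁵ m/K
ΔT = 2.90×10⁻³ / 2.265635×10⁻⁵ = 127.999 K, so T = 10.8 + 127.999 = 138.799 °C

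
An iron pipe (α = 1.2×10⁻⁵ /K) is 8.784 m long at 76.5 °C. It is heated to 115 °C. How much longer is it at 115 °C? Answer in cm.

|ΔT| = |115 − 76.5| = 38.5 K
ΔL = αL₀ΔT = (1.2×10⁻⁵)(8.784)(38.5) = 4.06×10⁻³ m

ΔL = 0.406 cm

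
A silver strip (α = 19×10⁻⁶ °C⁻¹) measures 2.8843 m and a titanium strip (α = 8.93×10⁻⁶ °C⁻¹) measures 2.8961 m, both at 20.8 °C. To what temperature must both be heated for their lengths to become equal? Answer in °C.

L₁(1 + α₁ΔT) = L₂(1 + α₂ΔT) ⇒ ΔT = (L₂ − L₁)/(α₁L₁ − α₂L₂)
L₂ − L₁ = 2.8961 − 2.8843 = 1.18×10⁻² m
α₁L₁ − α₂L₂ = 19×10⁻⁶×2.8843 − 8.93×10⁻⁶×2.8961 = 2.8939527×10⁻⁵ m/K
ΔT = 1.18×10⁻² / 2.8939527×10⁻⁵ = 407.747 K
T = 20.8 + 407.747 = 428.547 °C

T = 428.5 °C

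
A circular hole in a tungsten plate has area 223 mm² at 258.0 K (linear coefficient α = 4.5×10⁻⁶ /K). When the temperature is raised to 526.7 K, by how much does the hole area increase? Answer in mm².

ΔA = 0.539 mm²

Area coefficient ≈ 2α; |ΔT| = 268.7 K
ΔA = 2αA₀ΔT = 2(4.5×10⁻⁶)(223)(268.7) = 0.539 mm²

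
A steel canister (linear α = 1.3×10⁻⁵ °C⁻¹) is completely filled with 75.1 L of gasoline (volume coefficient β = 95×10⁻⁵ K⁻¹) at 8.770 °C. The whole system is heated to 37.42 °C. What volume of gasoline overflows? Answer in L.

1.96 L

The canister also expands: β_container ≈ 3α = 3.9×10⁻⁵ /K
Net overflow = V₀(β_liq − 3α_cont)ΔT
β − 3α = 9.50×10⁻⁴ − 3.9×10⁻⁵ = 9.11×10⁻⁴ /K; ΔT = 28.650 K
ΔV = 75.1 × 9.11×10⁻⁴ × 28.650 = 1.96 L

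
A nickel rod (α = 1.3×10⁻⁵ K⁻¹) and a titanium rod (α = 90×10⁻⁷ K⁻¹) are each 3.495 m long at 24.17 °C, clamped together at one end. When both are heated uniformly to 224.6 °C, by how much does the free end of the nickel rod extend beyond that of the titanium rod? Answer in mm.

2.80 mm

ΔT = 200.43 K
nickel: ΔL = 1.3×10⁻⁵ × 3.495 m × 200.43 = 9.1065×10⁻³ m = 9.1065 mm
titanium: ΔL = 90×10⁻⁷ × 3.495 m × 200.43 = 6.3045×10⁻³ m = 6.3045 mm
difference = 9.1065 − 6.3045 = 2.8020 mm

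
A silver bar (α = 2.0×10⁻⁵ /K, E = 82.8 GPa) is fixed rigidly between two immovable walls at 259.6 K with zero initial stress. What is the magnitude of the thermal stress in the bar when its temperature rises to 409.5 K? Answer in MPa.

σ = 248 MPa

Fully constrained: the free strain ε = αΔT is blocked, so σ = Eε = EαΔT.
|ΔT| = 149.9 K
σ = 82.8×10⁹ × 2.0×10⁻⁵ × 149.9 = 2.48×10⁸ Pa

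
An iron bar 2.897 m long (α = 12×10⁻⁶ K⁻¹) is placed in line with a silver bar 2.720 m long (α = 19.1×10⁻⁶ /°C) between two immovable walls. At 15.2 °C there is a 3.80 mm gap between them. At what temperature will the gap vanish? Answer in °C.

α₁L₁ = 3.4764×10⁻⁵ m/K, α₂L₂ = 5.1952×10⁻⁵ m/K → total 8.6716×10⁻⁵ m/K
ΔT = g/(α₁L₁+α₂L₂) = 3.80×10⁻³ / 8.6716×10⁻⁵ = 43.821 K
T = 15.2 + 43.821 = 59.021 °C

T = 59.0 °C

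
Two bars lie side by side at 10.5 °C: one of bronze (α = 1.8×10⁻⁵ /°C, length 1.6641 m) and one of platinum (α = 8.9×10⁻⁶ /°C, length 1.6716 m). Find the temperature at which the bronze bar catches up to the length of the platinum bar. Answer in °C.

T = 508.0 °C

Equal length when α₁L₁ΔT − α₂L₂ΔT = L₂ − L₁ = 7.50×10⁻³ m
α₁L₁ = 2.99538×10⁻⁵, α₂L₂ = 1.487724×10⁻⁵ → Δ(αL) = 1.507656×10⁻⁵ m/K
ΔT = 7.50×10⁻³ / 1.507656×10⁻⁵ = 497.461 K, so T = 10.5 + 497.461 = 507.961 °C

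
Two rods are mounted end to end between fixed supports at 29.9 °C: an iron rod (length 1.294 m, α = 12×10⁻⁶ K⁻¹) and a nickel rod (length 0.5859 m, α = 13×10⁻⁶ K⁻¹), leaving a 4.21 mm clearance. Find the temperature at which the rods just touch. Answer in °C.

T = 212 °C

Gap closes when ΔL₁ + ΔL₂ = 4.21 mm = 4.21×10⁻³ m
(α₁L₁ + α₂L₂)ΔT = g
α₁L₁ + α₂L₂ = 12×10⁻⁶×1.294 + 13×10⁻⁶×0.5859 = 2.31447×10⁻⁵ m/K
ΔT = 4.21×10⁻³ / 2.31447×10⁻⁵ = 181.90 K
T = 29.9 + 181.90 = 211.80 °C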